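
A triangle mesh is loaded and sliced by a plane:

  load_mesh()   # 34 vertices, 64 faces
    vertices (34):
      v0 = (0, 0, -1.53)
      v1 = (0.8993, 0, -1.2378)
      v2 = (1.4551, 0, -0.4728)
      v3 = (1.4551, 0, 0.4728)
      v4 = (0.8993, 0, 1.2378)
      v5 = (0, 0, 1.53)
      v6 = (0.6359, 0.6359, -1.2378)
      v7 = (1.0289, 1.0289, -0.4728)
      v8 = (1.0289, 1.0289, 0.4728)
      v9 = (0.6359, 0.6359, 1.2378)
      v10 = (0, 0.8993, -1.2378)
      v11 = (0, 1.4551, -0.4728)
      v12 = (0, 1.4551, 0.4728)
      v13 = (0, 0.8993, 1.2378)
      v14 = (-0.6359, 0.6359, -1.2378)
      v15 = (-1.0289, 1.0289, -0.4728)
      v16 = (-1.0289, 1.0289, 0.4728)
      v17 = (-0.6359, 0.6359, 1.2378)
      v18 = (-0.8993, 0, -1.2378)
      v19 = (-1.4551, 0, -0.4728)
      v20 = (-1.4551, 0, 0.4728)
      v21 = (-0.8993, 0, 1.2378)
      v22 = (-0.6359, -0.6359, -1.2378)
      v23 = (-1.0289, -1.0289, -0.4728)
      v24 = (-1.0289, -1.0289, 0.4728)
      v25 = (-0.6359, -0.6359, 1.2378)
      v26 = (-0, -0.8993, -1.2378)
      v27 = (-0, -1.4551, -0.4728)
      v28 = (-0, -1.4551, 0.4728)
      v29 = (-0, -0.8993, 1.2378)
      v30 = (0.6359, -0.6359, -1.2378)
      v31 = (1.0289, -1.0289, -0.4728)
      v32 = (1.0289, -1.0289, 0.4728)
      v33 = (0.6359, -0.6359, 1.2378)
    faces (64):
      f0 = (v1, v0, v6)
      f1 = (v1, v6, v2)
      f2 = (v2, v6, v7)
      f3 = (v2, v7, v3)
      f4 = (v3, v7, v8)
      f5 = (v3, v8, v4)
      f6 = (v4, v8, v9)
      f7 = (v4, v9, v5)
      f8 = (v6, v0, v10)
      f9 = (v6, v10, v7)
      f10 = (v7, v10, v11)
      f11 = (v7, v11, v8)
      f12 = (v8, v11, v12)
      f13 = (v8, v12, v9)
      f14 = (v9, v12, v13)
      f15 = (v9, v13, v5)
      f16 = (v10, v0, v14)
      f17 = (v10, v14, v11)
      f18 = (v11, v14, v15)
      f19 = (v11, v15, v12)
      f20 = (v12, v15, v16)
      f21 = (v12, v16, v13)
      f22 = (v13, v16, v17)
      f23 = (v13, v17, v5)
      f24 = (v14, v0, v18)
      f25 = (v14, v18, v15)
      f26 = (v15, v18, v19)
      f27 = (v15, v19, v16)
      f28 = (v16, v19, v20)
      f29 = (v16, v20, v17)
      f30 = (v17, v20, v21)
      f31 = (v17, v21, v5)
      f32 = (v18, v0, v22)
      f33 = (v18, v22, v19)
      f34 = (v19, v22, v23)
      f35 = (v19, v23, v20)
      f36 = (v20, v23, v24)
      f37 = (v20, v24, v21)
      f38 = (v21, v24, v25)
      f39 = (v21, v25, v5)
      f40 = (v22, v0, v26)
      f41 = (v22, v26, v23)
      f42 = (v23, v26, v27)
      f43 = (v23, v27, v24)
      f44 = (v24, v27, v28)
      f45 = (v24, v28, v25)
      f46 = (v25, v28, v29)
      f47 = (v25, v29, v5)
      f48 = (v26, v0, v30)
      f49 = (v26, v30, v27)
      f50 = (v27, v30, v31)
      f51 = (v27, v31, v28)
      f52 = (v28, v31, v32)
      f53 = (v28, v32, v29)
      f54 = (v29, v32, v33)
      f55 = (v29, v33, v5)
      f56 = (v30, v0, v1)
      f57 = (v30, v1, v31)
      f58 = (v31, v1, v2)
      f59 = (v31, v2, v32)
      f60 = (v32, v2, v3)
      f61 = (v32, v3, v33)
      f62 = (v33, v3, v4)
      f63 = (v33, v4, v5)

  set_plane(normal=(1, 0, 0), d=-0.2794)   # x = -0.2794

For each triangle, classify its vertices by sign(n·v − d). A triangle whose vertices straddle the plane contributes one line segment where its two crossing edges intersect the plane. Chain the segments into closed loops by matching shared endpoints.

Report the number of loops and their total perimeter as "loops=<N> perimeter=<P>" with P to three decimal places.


loops=1 perimeter=8.922

Straddling triangles (20 of 64):
  (v10,v0,v14) [++-] → (-0.2794, 0.2794, -1.40161)–(-0.2794, 0.783568, -1.2378)  len=0.5301
  (v10,v14,v11) [+-+] → (-0.2794, 0.783568, -1.2378)–(-0.2794, 1.09516, -0.808924)  len=0.5301
  (v11,v14,v15) [+--] → (-0.2794, 1.09516, -0.808924)–(-0.2794, 1.33936, -0.4728)  len=0.4155
  (v11,v15,v12) [+-+] → (-0.2794, 1.33936, -0.4728)–(-0.2794, 1.33936, 0.21602)  len=0.6888
  (v12,v15,v16) [+--] → (-0.2794, 1.33936, 0.21602)–(-0.2794, 1.33936, 0.4728)  len=0.2568
  (v12,v16,v13) [+-+] → (-0.2794, 1.33936, 0.4728)–(-0.2794, 0.934493, 1.03006)  len=0.6888
  (v13,v16,v17) [+--] → (-0.2794, 0.934493, 1.03006)–(-0.2794, 0.783568, 1.2378)  len=0.2568
  (v13,v17,v5) [+-+] → (-0.2794, 0.783568, 1.2378)–(-0.2794, 0.2794, 1.40161)  len=0.5301
  (v14,v0,v18) [-+-] → (-0.2794, 0.2794, -1.40161)–(-0.2794, 0, -1.43922)  len=0.2819
  (v17,v21,v5) [--+] → (-0.2794, 0, 1.43922)–(-0.2794, 0.2794, 1.40161)  len=0.2819
  (v18,v0,v22) [-+-] → (-0.2794, 0, -1.43922)–(-0.2794, -0.2794, -1.40161)  len=0.2819
  (v21,v25,v5) [--+] → (-0.2794, -0.2794, 1.40161)–(-0.2794, 0, 1.43922)  len=0.2819
  (v22,v0,v26) [-++] → (-0.2794, -0.2794, -1.40161)–(-0.2794, -0.783568, -1.2378)  len=0.5301
  (v22,v26,v23) [-+-] → (-0.2794, -0.783568, -1.2378)–(-0.2794, -0.934493, -1.03006)  len=0.2568
  (v23,v26,v27) [-++] → (-0.2794, -0.934493, -1.03006)–(-0.2794, -1.33936, -0.4728)  len=0.6888
  (v23,v27,v24) [-+-] → (-0.2794, -1.33936, -0.4728)–(-0.2794, -1.33936, -0.21602)  len=0.2568
  (v24,v27,v28) [-++] → (-0.2794, -1.33936, -0.21602)–(-0.2794, -1.33936, 0.4728)  len=0.6888
  (v24,v28,v25) [-+-] → (-0.2794, -1.33936, 0.4728)–(-0.2794, -1.09516, 0.808924)  len=0.4155
  (v25,v28,v29) [-++] → (-0.2794, -1.09516, 0.808924)–(-0.2794, -0.783568, 1.2378)  len=0.5301
  (v25,v29,v5) [-++] → (-0.2794, -0.783568, 1.2378)–(-0.2794, -0.2794, 1.40161)  len=0.5301

Chained into 1 loop(s):
  loop 1: 20 segments, perimeter = 8.9217
Total perimeter = 8.922


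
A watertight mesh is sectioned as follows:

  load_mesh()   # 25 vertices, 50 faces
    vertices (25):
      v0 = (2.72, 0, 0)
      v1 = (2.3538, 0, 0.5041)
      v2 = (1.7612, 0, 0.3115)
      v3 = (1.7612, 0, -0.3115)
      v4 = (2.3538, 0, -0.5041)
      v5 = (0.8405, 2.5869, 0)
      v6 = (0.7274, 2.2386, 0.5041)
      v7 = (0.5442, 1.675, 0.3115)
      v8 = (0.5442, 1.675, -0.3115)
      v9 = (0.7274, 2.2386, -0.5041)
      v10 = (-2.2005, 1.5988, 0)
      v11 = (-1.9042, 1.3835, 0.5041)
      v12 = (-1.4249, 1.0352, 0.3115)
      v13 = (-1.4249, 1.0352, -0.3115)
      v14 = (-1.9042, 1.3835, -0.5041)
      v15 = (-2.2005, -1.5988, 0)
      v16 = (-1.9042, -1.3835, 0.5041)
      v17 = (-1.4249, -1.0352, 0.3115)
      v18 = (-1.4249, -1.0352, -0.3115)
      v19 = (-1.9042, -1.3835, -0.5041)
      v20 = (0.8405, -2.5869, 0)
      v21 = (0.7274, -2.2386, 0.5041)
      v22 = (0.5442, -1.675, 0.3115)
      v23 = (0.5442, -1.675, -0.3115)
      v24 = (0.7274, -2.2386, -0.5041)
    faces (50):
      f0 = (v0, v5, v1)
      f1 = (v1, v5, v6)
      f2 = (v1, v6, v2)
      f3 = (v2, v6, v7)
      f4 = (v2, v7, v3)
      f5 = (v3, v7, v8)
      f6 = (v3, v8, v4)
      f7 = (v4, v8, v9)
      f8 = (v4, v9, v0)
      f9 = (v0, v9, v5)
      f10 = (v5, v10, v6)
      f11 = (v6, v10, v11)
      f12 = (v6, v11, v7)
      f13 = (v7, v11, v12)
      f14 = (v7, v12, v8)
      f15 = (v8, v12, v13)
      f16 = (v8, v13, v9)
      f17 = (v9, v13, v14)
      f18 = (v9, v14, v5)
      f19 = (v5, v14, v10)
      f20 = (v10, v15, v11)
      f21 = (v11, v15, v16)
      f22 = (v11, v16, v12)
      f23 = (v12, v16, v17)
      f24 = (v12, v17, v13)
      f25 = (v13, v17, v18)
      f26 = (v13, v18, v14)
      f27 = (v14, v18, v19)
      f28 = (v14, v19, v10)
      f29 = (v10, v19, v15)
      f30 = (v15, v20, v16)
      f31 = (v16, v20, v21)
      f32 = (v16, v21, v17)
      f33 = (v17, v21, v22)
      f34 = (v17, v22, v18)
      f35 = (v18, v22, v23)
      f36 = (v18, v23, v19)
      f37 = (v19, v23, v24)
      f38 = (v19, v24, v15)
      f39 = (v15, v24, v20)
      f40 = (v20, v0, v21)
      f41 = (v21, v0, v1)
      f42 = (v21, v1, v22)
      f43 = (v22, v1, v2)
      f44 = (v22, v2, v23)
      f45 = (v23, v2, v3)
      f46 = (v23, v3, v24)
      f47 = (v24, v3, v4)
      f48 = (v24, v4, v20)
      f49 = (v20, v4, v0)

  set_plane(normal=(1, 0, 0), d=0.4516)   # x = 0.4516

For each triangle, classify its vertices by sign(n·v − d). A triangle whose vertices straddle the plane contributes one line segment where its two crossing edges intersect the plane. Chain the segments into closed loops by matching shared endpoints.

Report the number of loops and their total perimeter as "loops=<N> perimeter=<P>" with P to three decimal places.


loops=2 perimeter=5.775

Straddling triangles (20 of 50):
  (v5,v10,v6) [+-+] → (0.4516, 2.46054, 0)–(0.4516, 2.17833, 0.456615)  len=0.5368
  (v6,v10,v11) [+--] → (0.4516, 2.17833, 0.456615)–(0.4516, 2.14898, 0.5041)  len=0.0558
  (v6,v11,v7) [+-+] → (0.4516, 2.14898, 0.5041)–(0.4516, 1.66398, 0.318784)  len=0.5192
  (v7,v11,v12) [+--] → (0.4516, 1.66398, 0.318784)–(0.4516, 1.64491, 0.3115)  len=0.0204
  (v7,v12,v8) [+-+] → (0.4516, 1.64491, 0.3115)–(0.4516, 1.64491, -0.282202)  len=0.5937
  (v8,v12,v13) [+--] → (0.4516, 1.64491, -0.282202)–(0.4516, 1.64491, -0.3115)  len=0.0293
  (v8,v13,v9) [+-+] → (0.4516, 1.64491, -0.3115)–(0.4516, 2.08439, -0.47942)  len=0.4705
  (v9,v13,v14) [+--] → (0.4516, 2.08439, -0.47942)–(0.4516, 2.14898, -0.5041)  len=0.0691
  (v9,v14,v5) [+-+] → (0.4516, 2.14898, -0.5041)–(0.4516, 2.41639, -0.0714266)  len=0.5086
  (v5,v14,v10) [+--] → (0.4516, 2.41639, -0.0714266)–(0.4516, 2.46054, 0)  len=0.0840
  (v15,v20,v16) [-+-] → (0.4516, -2.46054, 0)–(0.4516, -2.41639, 0.0714266)  len=0.0840
  (v16,v20,v21) [-++] → (0.4516, -2.41639, 0.0714266)–(0.4516, -2.14898, 0.5041)  len=0.5086
  (v16,v21,v17) [-+-] → (0.4516, -2.14898, 0.5041)–(0.4516, -2.08439, 0.47942)  len=0.0691
  (v17,v21,v22) [-++] → (0.4516, -2.08439, 0.47942)–(0.4516, -1.64491, 0.3115)  len=0.4705
  (v17,v22,v18) [-+-] → (0.4516, -1.64491, 0.3115)–(0.4516, -1.64491, 0.282202)  len=0.0293
  (v18,v22,v23) [-++] → (0.4516, -1.64491, 0.282202)–(0.4516, -1.64491, -0.3115)  len=0.5937
  (v18,v23,v19) [-+-] → (0.4516, -1.64491, -0.3115)–(0.4516, -1.66398, -0.318784)  len=0.0204
  (v19,v23,v24) [-++] → (0.4516, -1.66398, -0.318784)–(0.4516, -2.14898, -0.5041)  len=0.5192
  (v19,v24,v15) [-+-] → (0.4516, -2.14898, -0.5041)–(0.4516, -2.17833, -0.456615)  len=0.0558
  (v15,v24,v20) [-++] → (0.4516, -2.17833, -0.456615)–(0.4516, -2.46054, 0)  len=0.5368

Chained into 2 loop(s):
  loop 1: 10 segments, perimeter = 2.8874
  loop 2: 10 segments, perimeter = 2.8874
Total perimeter = 5.775


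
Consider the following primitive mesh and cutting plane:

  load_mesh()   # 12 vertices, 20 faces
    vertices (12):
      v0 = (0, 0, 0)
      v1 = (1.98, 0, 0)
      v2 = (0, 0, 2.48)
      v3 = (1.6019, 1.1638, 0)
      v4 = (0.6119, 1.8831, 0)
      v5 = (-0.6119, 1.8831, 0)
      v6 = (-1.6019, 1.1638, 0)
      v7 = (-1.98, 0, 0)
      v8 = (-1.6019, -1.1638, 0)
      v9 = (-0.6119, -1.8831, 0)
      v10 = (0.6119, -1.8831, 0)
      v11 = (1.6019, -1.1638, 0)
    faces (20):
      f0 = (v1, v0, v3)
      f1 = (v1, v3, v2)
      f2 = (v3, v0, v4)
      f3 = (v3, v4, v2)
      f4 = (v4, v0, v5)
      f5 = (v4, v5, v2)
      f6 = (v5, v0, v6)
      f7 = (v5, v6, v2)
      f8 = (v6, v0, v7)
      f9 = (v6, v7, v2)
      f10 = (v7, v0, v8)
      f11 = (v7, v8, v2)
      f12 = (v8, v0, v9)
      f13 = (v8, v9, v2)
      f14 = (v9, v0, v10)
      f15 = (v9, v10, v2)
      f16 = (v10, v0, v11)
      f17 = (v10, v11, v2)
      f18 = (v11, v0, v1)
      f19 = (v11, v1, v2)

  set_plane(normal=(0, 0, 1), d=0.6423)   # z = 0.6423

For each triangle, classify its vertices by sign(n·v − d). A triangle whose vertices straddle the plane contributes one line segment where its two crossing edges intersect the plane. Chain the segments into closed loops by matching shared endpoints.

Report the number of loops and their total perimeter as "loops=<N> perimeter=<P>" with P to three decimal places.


loops=1 perimeter=9.068

Straddling triangles (10 of 20):
  (v1,v3,v2) [--+] → (1.18702, 0.862385, 0.6423)–(1.4672, 0, 0.6423)  len=0.9068
  (v3,v4,v2) [--+] → (0.453423, 1.39539, 0.6423)–(1.18702, 0.862385, 0.6423)  len=0.9068
  (v4,v5,v2) [--+] → (-0.453423, 1.39539, 0.6423)–(0.453423, 1.39539, 0.6423)  len=0.9068
  (v5,v6,v2) [--+] → (-1.18702, 0.862385, 0.6423)–(-0.453423, 1.39539, 0.6423)  len=0.9068
  (v6,v7,v2) [--+] → (-1.4672, 0, 0.6423)–(-1.18702, 0.862385, 0.6423)  len=0.9068
  (v7,v8,v2) [--+] → (-1.18702, -0.862385, 0.6423)–(-1.4672, 0, 0.6423)  len=0.9068
  (v8,v9,v2) [--+] → (-0.453423, -1.39539, 0.6423)–(-1.18702, -0.862385, 0.6423)  len=0.9068
  (v9,v10,v2) [--+] → (0.453423, -1.39539, 0.6423)–(-0.453423, -1.39539, 0.6423)  len=0.9068
  (v10,v11,v2) [--+] → (1.18702, -0.862385, 0.6423)–(0.453423, -1.39539, 0.6423)  len=0.9068
  (v11,v1,v2) [--+] → (1.4672, 0, 0.6423)–(1.18702, -0.862385, 0.6423)  len=0.9068

Chained into 1 loop(s):
  loop 1: 10 segments, perimeter = 9.0679
Total perimeter = 9.068


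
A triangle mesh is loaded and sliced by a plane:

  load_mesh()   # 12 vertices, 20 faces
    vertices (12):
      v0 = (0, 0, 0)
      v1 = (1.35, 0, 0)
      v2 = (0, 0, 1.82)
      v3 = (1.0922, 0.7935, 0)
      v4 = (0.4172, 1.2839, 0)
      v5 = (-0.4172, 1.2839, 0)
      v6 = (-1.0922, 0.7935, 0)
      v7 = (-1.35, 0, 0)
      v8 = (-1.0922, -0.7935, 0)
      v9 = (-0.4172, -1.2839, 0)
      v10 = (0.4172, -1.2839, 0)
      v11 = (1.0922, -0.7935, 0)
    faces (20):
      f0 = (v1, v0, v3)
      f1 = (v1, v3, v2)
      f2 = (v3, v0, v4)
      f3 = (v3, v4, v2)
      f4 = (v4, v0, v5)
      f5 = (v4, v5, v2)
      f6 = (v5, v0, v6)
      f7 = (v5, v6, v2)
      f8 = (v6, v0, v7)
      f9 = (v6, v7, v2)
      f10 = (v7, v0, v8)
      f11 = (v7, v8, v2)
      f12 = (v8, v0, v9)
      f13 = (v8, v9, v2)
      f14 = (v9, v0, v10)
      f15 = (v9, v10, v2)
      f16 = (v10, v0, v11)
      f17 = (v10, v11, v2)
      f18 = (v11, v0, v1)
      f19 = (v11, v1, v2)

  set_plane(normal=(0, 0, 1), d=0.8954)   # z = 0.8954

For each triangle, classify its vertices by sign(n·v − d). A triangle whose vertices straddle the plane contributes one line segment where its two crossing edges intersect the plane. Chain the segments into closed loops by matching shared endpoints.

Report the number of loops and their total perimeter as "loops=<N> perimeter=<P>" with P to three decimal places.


Straddling triangles (10 of 20):
  (v1,v3,v2) [--+] → (0.554862, 0.403115, 0.8954)–(0.68583, 0, 0.8954)  len=0.4239
  (v3,v4,v2) [--+] → (0.211947, 0.652249, 0.8954)–(0.554862, 0.403115, 0.8954)  len=0.4239
  (v4,v5,v2) [--+] → (-0.211947, 0.652249, 0.8954)–(0.211947, 0.652249, 0.8954)  len=0.4239
  (v5,v6,v2) [--+] → (-0.554862, 0.403115, 0.8954)–(-0.211947, 0.652249, 0.8954)  len=0.4239
  (v6,v7,v2) [--+] → (-0.68583, 0, 0.8954)–(-0.554862, 0.403115, 0.8954)  len=0.4239
  (v7,v8,v2) [--+] → (-0.554862, -0.403115, 0.8954)–(-0.68583, 0, 0.8954)  len=0.4239
  (v8,v9,v2) [--+] → (-0.211947, -0.652249, 0.8954)–(-0.554862, -0.403115, 0.8954)  len=0.4239
  (v9,v10,v2) [--+] → (0.211947, -0.652249, 0.8954)–(-0.211947, -0.652249, 0.8954)  len=0.4239
  (v10,v11,v2) [--+] → (0.554862, -0.403115, 0.8954)–(0.211947, -0.652249, 0.8954)  len=0.4239
  (v11,v1,v2) [--+] → (0.68583, 0, 0.8954)–(0.554862, -0.403115, 0.8954)  len=0.4239

Chained into 1 loop(s):
  loop 1: 10 segments, perimeter = 4.2387
Total perimeter = 4.239

loops=1 perimeter=4.239


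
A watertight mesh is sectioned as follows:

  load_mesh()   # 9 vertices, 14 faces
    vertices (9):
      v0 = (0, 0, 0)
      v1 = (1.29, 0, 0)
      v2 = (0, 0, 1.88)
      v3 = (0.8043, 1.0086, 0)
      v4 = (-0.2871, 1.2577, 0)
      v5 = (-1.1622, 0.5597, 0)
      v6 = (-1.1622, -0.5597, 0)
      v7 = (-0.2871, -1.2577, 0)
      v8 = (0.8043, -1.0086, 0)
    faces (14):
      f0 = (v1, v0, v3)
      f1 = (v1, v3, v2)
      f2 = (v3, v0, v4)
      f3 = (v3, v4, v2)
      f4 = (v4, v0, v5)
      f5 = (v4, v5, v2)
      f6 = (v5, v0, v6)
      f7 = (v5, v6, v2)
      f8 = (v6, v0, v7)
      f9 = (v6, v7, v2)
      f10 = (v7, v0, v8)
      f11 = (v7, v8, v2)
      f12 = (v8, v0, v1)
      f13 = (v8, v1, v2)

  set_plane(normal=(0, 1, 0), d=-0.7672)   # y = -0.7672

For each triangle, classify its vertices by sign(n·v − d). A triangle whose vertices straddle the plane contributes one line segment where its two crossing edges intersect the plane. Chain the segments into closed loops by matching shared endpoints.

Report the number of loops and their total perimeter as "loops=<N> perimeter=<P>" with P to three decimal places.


loops=1 perimeter=4.237

Straddling triangles (6 of 14):
  (v6,v0,v7) [++-] → (-0.175132, -0.7672, 0)–(-0.902052, -0.7672, 0)  len=0.7269
  (v6,v7,v2) [+-+] → (-0.902052, -0.7672, 0)–(-0.175132, -0.7672, 0.733196)  len=1.0325
  (v7,v0,v8) [-+-] → (-0.175132, -0.7672, 0)–(0.611798, -0.7672, 0)  len=0.7869
  (v7,v8,v2) [--+] → (0.611798, -0.7672, 0.449962)–(-0.175132, -0.7672, 0.733196)  len=0.8363
  (v8,v0,v1) [-++] → (0.611798, -0.7672, 0)–(0.920548, -0.7672, 0)  len=0.3088
  (v8,v1,v2) [-++] → (0.920548, -0.7672, 0)–(0.611798, -0.7672, 0.449962)  len=0.5457

Chained into 1 loop(s):
  loop 1: 6 segments, perimeter = 4.2371
Total perimeter = 4.237


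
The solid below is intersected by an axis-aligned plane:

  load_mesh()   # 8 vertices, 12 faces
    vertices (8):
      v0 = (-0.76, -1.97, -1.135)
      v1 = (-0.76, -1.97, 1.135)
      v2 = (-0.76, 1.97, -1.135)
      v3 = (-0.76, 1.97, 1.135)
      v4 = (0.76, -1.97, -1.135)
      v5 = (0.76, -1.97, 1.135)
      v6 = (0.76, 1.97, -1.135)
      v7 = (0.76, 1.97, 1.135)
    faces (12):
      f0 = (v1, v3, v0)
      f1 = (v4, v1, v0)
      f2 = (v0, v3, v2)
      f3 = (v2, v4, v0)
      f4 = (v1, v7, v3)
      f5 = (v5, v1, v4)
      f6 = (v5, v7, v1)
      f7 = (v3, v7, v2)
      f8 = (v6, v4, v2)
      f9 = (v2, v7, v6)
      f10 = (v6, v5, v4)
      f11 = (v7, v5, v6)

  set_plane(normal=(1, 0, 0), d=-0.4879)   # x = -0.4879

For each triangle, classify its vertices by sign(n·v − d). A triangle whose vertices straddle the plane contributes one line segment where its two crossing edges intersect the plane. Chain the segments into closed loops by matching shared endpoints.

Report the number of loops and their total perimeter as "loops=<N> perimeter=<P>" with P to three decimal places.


Straddling triangles (8 of 12):
  (v4,v1,v0) [+--] → (-0.4879, -1.97, 0.72864)–(-0.4879, -1.97, -1.135)  len=1.8636
  (v2,v4,v0) [-+-] → (-0.4879, 1.26469, -1.135)–(-0.4879, -1.97, -1.135)  len=3.2347
  (v1,v7,v3) [-+-] → (-0.4879, -1.26469, 1.135)–(-0.4879, 1.97, 1.135)  len=3.2347
  (v5,v1,v4) [+-+] → (-0.4879, -1.97, 1.135)–(-0.4879, -1.97, 0.72864)  len=0.4064
  (v5,v7,v1) [++-] → (-0.4879, -1.26469, 1.135)–(-0.4879, -1.97, 1.135)  len=0.7053
  (v3,v7,v2) [-+-] → (-0.4879, 1.97, 1.135)–(-0.4879, 1.97, -0.72864)  len=1.8636
  (v6,v4,v2) [++-] → (-0.4879, 1.26469, -1.135)–(-0.4879, 1.97, -1.135)  len=0.7053
  (v2,v7,v6) [-++] → (-0.4879, 1.97, -0.72864)–(-0.4879, 1.97, -1.135)  len=0.4064

Chained into 1 loop(s):
  loop 1: 8 segments, perimeter = 12.4200
Total perimeter = 12.420

loops=1 perimeter=12.420


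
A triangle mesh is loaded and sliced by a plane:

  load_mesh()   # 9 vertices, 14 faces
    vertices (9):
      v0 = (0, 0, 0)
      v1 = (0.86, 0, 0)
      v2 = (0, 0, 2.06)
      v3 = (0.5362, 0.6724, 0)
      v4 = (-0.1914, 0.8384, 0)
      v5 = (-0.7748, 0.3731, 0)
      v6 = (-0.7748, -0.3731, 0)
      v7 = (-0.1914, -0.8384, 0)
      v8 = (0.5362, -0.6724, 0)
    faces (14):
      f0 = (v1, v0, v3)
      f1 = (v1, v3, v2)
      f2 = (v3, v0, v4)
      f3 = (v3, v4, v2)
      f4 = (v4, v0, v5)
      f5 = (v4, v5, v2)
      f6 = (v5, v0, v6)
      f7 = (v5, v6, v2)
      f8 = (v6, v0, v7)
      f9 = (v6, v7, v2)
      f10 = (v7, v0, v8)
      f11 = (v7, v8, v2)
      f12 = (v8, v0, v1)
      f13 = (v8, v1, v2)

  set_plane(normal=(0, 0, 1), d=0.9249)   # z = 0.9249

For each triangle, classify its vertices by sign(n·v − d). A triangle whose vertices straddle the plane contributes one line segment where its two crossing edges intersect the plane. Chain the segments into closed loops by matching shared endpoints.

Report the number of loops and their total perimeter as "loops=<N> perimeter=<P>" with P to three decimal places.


loops=1 perimeter=2.878

Straddling triangles (7 of 14):
  (v1,v3,v2) [--+] → (0.295457, 0.370505, 0.9249)–(0.473877, 0, 0.9249)  len=0.4112
  (v3,v4,v2) [--+] → (-0.105465, 0.461975, 0.9249)–(0.295457, 0.370505, 0.9249)  len=0.4112
  (v4,v5,v2) [--+] → (-0.42693, 0.205585, 0.9249)–(-0.105465, 0.461975, 0.9249)  len=0.4112
  (v5,v6,v2) [--+] → (-0.42693, -0.205585, 0.9249)–(-0.42693, 0.205585, 0.9249)  len=0.4112
  (v6,v7,v2) [--+] → (-0.105465, -0.461975, 0.9249)–(-0.42693, -0.205585, 0.9249)  len=0.4112
  (v7,v8,v2) [--+] → (0.295457, -0.370505, 0.9249)–(-0.105465, -0.461975, 0.9249)  len=0.4112
  (v8,v1,v2) [--+] → (0.473877, 0, 0.9249)–(0.295457, -0.370505, 0.9249)  len=0.4112

Chained into 1 loop(s):
  loop 1: 7 segments, perimeter = 2.8784
Total perimeter = 2.878


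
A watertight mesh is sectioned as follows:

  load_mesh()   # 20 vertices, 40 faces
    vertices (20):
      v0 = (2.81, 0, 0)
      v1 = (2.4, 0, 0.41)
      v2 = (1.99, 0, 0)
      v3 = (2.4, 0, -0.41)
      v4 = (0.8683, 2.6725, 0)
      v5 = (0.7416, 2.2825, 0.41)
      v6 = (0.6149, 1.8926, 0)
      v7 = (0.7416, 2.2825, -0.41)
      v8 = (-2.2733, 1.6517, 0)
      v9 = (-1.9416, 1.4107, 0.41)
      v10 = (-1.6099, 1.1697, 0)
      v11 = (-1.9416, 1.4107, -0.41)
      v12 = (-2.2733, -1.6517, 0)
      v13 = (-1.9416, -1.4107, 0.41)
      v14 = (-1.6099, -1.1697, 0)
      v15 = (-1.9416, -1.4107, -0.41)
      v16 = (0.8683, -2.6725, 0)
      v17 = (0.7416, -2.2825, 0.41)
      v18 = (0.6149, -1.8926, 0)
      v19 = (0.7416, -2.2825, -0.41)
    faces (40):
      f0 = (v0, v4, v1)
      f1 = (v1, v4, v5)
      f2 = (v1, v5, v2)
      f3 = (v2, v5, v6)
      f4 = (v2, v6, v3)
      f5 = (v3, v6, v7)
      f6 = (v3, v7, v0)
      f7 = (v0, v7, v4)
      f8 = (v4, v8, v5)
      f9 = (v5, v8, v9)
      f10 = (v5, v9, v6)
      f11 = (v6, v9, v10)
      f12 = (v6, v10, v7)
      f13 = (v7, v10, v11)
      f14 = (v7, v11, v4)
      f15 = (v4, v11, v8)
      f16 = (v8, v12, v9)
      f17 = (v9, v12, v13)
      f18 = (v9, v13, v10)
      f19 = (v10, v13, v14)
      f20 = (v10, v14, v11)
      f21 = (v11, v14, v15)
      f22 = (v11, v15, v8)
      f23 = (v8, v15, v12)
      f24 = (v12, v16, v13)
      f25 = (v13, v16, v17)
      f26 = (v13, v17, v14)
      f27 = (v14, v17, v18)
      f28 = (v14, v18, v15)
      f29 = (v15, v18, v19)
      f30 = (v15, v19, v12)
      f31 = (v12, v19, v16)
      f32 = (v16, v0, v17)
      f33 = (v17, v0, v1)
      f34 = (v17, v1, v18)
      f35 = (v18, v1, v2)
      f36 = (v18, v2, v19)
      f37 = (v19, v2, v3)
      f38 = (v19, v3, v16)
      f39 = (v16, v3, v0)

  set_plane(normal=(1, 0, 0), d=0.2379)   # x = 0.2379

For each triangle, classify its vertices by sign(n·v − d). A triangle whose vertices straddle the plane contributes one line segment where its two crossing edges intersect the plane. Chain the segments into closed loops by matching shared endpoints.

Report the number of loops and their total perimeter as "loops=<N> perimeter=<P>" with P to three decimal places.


loops=2 perimeter=4.306

Straddling triangles (16 of 40):
  (v4,v8,v5) [+-+] → (0.2379, 2.46766, 0)–(0.2379, 2.17711, 0.341501)  len=0.4484
  (v5,v8,v9) [+--] → (0.2379, 2.17711, 0.341501)–(0.2379, 2.11884, 0.41)  len=0.0899
  (v5,v9,v6) [+-+] → (0.2379, 2.11884, 0.41)–(0.2379, 1.82154, 0.0604616)  len=0.4589
  (v6,v9,v10) [+--] → (0.2379, 1.82154, 0.0604616)–(0.2379, 1.7701, 0)  len=0.0794
  (v6,v10,v7) [+-+] → (0.2379, 1.7701, 0)–(0.2379, 2.04413, -0.322176)  len=0.4230
  (v7,v10,v11) [+--] → (0.2379, 2.04413, -0.322176)–(0.2379, 2.11884, -0.41)  len=0.1153
  (v7,v11,v4) [+-+] → (0.2379, 2.11884, -0.41)–(0.2379, 2.38942, -0.0919833)  len=0.4175
  (v4,v11,v8) [+--] → (0.2379, 2.38942, -0.0919833)–(0.2379, 2.46766, 0)  len=0.1208
  (v12,v16,v13) [-+-] → (0.2379, -2.46766, 0)–(0.2379, -2.38942, 0.0919833)  len=0.1208
  (v13,v16,v17) [-++] → (0.2379, -2.38942, 0.0919833)–(0.2379, -2.11884, 0.41)  len=0.4175
  (v13,v17,v14) [-+-] → (0.2379, -2.11884, 0.41)–(0.2379, -2.04413, 0.322176)  len=0.1153
  (v14,v17,v18) [-++] → (0.2379, -2.04413, 0.322176)–(0.2379, -1.7701, 0)  len=0.4230
  (v14,v18,v15) [-+-] → (0.2379, -1.7701, 0)–(0.2379, -1.82154, -0.0604616)  len=0.0794
  (v15,v18,v19) [-++] → (0.2379, -1.82154, -0.0604616)–(0.2379, -2.11884, -0.41)  len=0.4589
  (v15,v19,v12) [-+-] → (0.2379, -2.11884, -0.41)–(0.2379, -2.17711, -0.341501)  len=0.0899
  (v12,v19,v16) [-++] → (0.2379, -2.17711, -0.341501)–(0.2379, -2.46766, 0)  len=0.4484

Chained into 2 loop(s):
  loop 1: 8 segments, perimeter = 2.1531
  loop 2: 8 segments, perimeter = 2.1531
Total perimeter = 4.306


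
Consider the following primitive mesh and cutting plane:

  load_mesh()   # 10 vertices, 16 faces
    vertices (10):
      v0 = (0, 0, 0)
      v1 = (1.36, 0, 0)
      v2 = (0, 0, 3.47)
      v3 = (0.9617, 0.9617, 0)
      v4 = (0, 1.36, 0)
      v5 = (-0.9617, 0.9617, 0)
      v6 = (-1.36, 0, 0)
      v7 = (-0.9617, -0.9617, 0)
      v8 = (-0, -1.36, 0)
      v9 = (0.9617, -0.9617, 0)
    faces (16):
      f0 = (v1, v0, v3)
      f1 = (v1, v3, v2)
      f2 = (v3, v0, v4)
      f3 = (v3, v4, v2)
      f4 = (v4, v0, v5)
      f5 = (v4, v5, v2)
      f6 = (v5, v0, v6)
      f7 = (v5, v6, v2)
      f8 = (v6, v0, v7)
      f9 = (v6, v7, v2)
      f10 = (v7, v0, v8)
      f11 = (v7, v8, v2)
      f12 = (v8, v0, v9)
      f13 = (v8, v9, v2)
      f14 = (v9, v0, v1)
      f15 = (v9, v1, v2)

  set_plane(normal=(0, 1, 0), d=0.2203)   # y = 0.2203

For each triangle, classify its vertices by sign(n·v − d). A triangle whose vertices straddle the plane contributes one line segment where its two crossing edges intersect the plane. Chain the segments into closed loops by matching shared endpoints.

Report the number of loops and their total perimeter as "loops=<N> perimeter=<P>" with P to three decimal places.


Straddling triangles (8 of 16):
  (v1,v0,v3) [--+] → (0.2203, 0.2203, 0)–(1.26876, 0.2203, 0)  len=1.0485
  (v1,v3,v2) [-+-] → (1.26876, 0.2203, 0)–(0.2203, 0.2203, 2.67511)  len=2.8732
  (v3,v0,v4) [+-+] → (0.2203, 0.2203, 0)–(0, 0.2203, 0)  len=0.2203
  (v3,v4,v2) [++-] → (0, 0.2203, 2.90791)–(0.2203, 0.2203, 2.67511)  len=0.3205
  (v4,v0,v5) [+-+] → (0, 0.2203, 0)–(-0.2203, 0.2203, 0)  len=0.2203
  (v4,v5,v2) [++-] → (-0.2203, 0.2203, 2.67511)–(0, 0.2203, 2.90791)  len=0.3205
  (v5,v0,v6) [+--] → (-0.2203, 0.2203, 0)–(-1.26876, 0.2203, 0)  len=1.0485
  (v5,v6,v2) [+--] → (-1.26876, 0.2203, 0)–(-0.2203, 0.2203, 2.67511)  len=2.8732

Chained into 1 loop(s):
  loop 1: 8 segments, perimeter = 8.9250
Total perimeter = 8.925

loops=1 perimeter=8.925


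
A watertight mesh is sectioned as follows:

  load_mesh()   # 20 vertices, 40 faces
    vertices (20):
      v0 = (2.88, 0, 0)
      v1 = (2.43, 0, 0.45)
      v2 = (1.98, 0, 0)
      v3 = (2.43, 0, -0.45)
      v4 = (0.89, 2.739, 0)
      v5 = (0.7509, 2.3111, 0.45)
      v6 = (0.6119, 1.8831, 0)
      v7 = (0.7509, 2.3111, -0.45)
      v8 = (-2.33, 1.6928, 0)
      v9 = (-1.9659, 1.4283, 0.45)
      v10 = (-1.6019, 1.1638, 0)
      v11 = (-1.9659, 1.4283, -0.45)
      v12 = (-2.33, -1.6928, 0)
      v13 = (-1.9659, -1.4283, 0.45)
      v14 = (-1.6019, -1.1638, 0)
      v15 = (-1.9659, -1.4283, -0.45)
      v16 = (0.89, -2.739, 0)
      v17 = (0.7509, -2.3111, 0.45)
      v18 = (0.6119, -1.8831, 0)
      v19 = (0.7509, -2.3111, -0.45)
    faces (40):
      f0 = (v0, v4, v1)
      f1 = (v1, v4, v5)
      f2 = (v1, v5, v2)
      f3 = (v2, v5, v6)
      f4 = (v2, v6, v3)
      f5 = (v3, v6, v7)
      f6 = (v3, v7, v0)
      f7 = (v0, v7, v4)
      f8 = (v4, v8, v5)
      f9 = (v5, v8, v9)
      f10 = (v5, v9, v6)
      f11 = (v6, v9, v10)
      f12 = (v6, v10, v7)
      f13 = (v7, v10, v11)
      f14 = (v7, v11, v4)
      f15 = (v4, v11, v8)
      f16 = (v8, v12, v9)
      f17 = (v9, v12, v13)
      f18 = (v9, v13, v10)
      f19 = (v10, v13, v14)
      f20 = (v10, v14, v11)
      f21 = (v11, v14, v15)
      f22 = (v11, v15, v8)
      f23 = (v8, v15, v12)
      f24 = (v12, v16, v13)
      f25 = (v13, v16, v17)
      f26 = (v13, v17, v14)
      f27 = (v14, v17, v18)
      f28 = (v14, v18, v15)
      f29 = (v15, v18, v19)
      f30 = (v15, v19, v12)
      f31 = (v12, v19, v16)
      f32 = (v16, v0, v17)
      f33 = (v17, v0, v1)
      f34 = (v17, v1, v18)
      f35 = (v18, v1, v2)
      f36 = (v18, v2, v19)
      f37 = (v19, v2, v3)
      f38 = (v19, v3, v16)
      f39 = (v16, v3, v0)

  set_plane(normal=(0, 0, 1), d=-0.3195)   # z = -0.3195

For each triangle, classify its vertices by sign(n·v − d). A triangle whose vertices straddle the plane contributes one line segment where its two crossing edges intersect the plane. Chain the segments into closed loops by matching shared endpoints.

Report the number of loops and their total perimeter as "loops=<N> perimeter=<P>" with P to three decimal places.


Straddling triangles (20 of 40):
  (v2,v6,v3) [++-] → (1.90275, 0.546099, -0.3195)–(2.2995, 0, -0.3195)  len=0.6750
  (v3,v6,v7) [-+-] → (1.90275, 0.546099, -0.3195)–(0.71059, 2.18698, -0.3195)  len=2.0282
  (v3,v7,v0) [--+] → (1.36834, 1.64088, -0.3195)–(2.5605, 0, -0.3195)  len=2.0282
  (v0,v7,v4) [+-+] → (1.36834, 1.64088, -0.3195)–(0.791239, 2.43519, -0.3195)  len=0.9818
  (v6,v10,v7) [++-] → (0.068588, 1.97838, -0.3195)–(0.71059, 2.18698, -0.3195)  len=0.6750
  (v7,v10,v11) [-+-] → (0.068588, 1.97838, -0.3195)–(-1.86034, 1.35159, -0.3195)  len=2.0282
  (v7,v11,v4) [--+] → (-1.13769, 1.8084, -0.3195)–(0.791239, 2.43519, -0.3195)  len=2.0282
  (v4,v11,v8) [+-+] → (-1.13769, 1.8084, -0.3195)–(-2.07149, 1.505, -0.3195)  len=0.9819
  (v10,v14,v11) [++-] → (-1.86034, 0.676591, -0.3195)–(-1.86034, 1.35159, -0.3195)  len=0.6750
  (v11,v14,v15) [-+-] → (-1.86034, 0.676591, -0.3195)–(-1.86034, -1.35159, -0.3195)  len=2.0282
  (v11,v15,v8) [--+] → (-2.07149, -0.523181, -0.3195)–(-2.07149, 1.505, -0.3195)  len=2.0282
  (v8,v15,v12) [+-+] → (-2.07149, -0.523181, -0.3195)–(-2.07149, -1.505, -0.3195)  len=0.9818
  (v14,v18,v15) [++-] → (-1.21834, -1.56019, -0.3195)–(-1.86034, -1.35159, -0.3195)  len=0.6750
  (v15,v18,v19) [-+-] → (-1.21834, -1.56019, -0.3195)–(0.71059, -2.18698, -0.3195)  len=2.0282
  (v15,v19,v12) [--+] → (-0.142561, -2.13179, -0.3195)–(-2.07149, -1.505, -0.3195)  len=2.0282
  (v12,v19,v16) [+-+] → (-0.142561, -2.13179, -0.3195)–(0.791239, -2.43519, -0.3195)  len=0.9819
  (v18,v2,v19) [++-] → (1.10734, -1.64088, -0.3195)–(0.71059, -2.18698, -0.3195)  len=0.6750
  (v19,v2,v3) [-+-] → (1.10734, -1.64088, -0.3195)–(2.2995, 0, -0.3195)  len=2.0282
  (v19,v3,v16) [--+] → (1.9834, -0.79431, -0.3195)–(0.791239, -2.43519, -0.3195)  len=2.0282
  (v16,v3,v0) [+-+] → (1.9834, -0.79431, -0.3195)–(2.5605, 0, -0.3195)  len=0.9818

Chained into 2 loop(s):
  loop 1: 10 segments, perimeter = 13.5162
  loop 2: 10 segments, perimeter = 15.0502
Total perimeter = 28.566

loops=2 perimeter=28.566


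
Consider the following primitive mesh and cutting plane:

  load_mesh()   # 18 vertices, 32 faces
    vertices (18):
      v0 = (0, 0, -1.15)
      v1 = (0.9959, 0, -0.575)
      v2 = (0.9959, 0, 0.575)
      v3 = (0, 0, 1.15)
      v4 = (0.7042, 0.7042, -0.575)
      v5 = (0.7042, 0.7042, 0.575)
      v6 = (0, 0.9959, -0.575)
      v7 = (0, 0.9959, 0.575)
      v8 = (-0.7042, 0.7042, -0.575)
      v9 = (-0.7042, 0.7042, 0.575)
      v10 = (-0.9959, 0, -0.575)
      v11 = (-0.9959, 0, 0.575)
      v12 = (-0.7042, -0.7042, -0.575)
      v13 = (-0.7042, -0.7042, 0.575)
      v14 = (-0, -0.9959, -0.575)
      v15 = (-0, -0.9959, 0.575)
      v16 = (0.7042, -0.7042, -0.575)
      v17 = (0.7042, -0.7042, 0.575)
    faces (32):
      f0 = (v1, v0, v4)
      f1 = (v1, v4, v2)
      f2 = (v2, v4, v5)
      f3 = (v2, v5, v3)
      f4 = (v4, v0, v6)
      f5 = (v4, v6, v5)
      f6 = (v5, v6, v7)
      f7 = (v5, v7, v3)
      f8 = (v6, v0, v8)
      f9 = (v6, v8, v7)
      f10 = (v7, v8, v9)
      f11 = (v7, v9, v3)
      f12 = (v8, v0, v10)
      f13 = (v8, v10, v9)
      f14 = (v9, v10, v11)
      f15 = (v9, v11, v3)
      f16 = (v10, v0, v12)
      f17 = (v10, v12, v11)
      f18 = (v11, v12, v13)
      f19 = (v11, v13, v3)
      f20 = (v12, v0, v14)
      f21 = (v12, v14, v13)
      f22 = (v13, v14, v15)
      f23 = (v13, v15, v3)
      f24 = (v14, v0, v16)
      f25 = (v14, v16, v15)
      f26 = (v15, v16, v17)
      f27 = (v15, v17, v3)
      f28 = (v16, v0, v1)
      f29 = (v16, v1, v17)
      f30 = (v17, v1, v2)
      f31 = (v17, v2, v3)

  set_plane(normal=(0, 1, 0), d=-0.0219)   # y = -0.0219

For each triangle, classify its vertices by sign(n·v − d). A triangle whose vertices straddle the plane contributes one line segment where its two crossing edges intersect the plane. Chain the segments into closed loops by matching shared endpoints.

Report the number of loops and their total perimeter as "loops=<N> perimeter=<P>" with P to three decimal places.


loops=1 perimeter=6.847

Straddling triangles (12 of 32):
  (v10,v0,v12) [++-] → (-0.0219, -0.0219, -1.13212)–(-0.986828, -0.0219, -0.575)  len=1.1142
  (v10,v12,v11) [+-+] → (-0.986828, -0.0219, -0.575)–(-0.986828, -0.0219, 0.539236)  len=1.1142
  (v11,v12,v13) [+--] → (-0.986828, -0.0219, 0.539236)–(-0.986828, -0.0219, 0.575)  len=0.0358
  (v11,v13,v3) [+-+] → (-0.986828, -0.0219, 0.575)–(-0.0219, -0.0219, 1.13212)  len=1.1142
  (v12,v0,v14) [-+-] → (-0.0219, -0.0219, -1.13212)–(0, -0.0219, -1.13736)  len=0.0225
  (v13,v15,v3) [--+] → (0, -0.0219, 1.13736)–(-0.0219, -0.0219, 1.13212)  len=0.0225
  (v14,v0,v16) [-+-] → (0, -0.0219, -1.13736)–(0.0219, -0.0219, -1.13212)  len=0.0225
  (v15,v17,v3) [--+] → (0.0219, -0.0219, 1.13212)–(0, -0.0219, 1.13736)  len=0.0225
  (v16,v0,v1) [-++] → (0.0219, -0.0219, -1.13212)–(0.986828, -0.0219, -0.575)  len=1.1142
  (v16,v1,v17) [-+-] → (0.986828, -0.0219, -0.575)–(0.986828, -0.0219, -0.539236)  len=0.0358
  (v17,v1,v2) [-++] → (0.986828, -0.0219, -0.539236)–(0.986828, -0.0219, 0.575)  len=1.1142
  (v17,v2,v3) [-++] → (0.986828, -0.0219, 0.575)–(0.0219, -0.0219, 1.13212)  len=1.1142

Chained into 1 loop(s):
  loop 1: 12 segments, perimeter = 6.8469
Total perimeter = 6.847


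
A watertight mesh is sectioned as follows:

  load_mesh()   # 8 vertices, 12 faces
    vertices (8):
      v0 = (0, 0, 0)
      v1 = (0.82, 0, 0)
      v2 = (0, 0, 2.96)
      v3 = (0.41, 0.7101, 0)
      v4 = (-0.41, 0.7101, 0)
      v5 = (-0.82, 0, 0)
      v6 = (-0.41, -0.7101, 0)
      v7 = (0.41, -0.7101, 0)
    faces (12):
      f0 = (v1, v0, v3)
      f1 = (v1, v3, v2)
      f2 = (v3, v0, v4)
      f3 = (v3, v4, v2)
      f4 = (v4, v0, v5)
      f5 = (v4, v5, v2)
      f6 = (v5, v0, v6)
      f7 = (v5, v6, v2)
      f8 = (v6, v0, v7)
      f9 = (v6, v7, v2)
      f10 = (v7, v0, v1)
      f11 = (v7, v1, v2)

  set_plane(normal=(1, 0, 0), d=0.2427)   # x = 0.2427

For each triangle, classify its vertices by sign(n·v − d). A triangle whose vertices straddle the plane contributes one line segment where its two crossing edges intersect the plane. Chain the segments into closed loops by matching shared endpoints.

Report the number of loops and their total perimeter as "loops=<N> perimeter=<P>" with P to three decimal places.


Straddling triangles (8 of 12):
  (v1,v0,v3) [+-+] → (0.2427, 0, 0)–(0.2427, 0.420345, 0)  len=0.4203
  (v1,v3,v2) [++-] → (0.2427, 0.420345, 1.20782)–(0.2427, 0, 2.08391)  len=0.9717
  (v3,v0,v4) [+--] → (0.2427, 0.420345, 0)–(0.2427, 0.7101, 0)  len=0.2898
  (v3,v4,v2) [+--] → (0.2427, 0.7101, 0)–(0.2427, 0.420345, 1.20782)  len=1.2421
  (v6,v0,v7) [--+] → (0.2427, -0.420345, 0)–(0.2427, -0.7101, 0)  len=0.2898
  (v6,v7,v2) [-+-] → (0.2427, -0.7101, 0)–(0.2427, -0.420345, 1.20782)  len=1.2421
  (v7,v0,v1) [+-+] → (0.2427, -0.420345, 0)–(0.2427, 0, 0)  len=0.4203
  (v7,v1,v2) [++-] → (0.2427, 0, 2.08391)–(0.2427, -0.420345, 1.20782)  len=0.9717

Chained into 1 loop(s):
  loop 1: 8 segments, perimeter = 5.8478
Total perimeter = 5.848

loops=1 perimeter=5.848


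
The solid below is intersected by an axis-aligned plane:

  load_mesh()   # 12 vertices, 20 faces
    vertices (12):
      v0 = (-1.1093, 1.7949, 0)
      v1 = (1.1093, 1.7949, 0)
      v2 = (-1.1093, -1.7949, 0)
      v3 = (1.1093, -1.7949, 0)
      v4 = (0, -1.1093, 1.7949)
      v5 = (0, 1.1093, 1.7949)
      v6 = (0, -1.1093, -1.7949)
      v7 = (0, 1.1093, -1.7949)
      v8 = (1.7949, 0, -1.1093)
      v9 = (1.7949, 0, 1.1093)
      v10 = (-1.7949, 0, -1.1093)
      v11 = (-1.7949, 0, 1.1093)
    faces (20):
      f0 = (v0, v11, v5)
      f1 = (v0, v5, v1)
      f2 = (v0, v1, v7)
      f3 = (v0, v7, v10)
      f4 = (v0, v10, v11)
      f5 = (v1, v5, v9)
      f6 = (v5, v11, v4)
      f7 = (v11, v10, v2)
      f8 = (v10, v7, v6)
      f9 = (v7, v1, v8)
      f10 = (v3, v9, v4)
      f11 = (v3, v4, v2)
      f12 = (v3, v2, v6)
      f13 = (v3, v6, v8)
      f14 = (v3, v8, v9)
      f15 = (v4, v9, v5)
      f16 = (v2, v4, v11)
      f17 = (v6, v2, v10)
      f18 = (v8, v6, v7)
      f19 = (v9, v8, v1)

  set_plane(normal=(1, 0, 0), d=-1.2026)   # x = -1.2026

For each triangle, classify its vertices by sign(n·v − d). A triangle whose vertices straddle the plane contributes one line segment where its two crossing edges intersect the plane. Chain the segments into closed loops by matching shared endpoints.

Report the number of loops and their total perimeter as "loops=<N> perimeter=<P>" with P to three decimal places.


Straddling triangles (8 of 20):
  (v0,v11,v5) [+-+] → (-1.2026, 1.55064, 0.150959)–(-1.2026, 0.366058, 1.33554)  len=1.6753
  (v0,v7,v10) [++-] → (-1.2026, 0.366058, -1.33554)–(-1.2026, 1.55064, -0.150959)  len=1.6753
  (v0,v10,v11) [+--] → (-1.2026, 1.55064, -0.150959)–(-1.2026, 1.55064, 0.150959)  len=0.3019
  (v5,v11,v4) [+-+] → (-1.2026, 0.366058, 1.33554)–(-1.2026, -0.366058, 1.33554)  len=0.7321
  (v11,v10,v2) [--+] → (-1.2026, -1.55064, -0.150959)–(-1.2026, -1.55064, 0.150959)  len=0.3019
  (v10,v7,v6) [-++] → (-1.2026, 0.366058, -1.33554)–(-1.2026, -0.366058, -1.33554)  len=0.7321
  (v2,v4,v11) [++-] → (-1.2026, -0.366058, 1.33554)–(-1.2026, -1.55064, 0.150959)  len=1.6753
  (v6,v2,v10) [++-] → (-1.2026, -1.55064, -0.150959)–(-1.2026, -0.366058, -1.33554)  len=1.6753

Chained into 1 loop(s):
  loop 1: 8 segments, perimeter = 8.7691
Total perimeter = 8.769

loops=1 perimeter=8.769


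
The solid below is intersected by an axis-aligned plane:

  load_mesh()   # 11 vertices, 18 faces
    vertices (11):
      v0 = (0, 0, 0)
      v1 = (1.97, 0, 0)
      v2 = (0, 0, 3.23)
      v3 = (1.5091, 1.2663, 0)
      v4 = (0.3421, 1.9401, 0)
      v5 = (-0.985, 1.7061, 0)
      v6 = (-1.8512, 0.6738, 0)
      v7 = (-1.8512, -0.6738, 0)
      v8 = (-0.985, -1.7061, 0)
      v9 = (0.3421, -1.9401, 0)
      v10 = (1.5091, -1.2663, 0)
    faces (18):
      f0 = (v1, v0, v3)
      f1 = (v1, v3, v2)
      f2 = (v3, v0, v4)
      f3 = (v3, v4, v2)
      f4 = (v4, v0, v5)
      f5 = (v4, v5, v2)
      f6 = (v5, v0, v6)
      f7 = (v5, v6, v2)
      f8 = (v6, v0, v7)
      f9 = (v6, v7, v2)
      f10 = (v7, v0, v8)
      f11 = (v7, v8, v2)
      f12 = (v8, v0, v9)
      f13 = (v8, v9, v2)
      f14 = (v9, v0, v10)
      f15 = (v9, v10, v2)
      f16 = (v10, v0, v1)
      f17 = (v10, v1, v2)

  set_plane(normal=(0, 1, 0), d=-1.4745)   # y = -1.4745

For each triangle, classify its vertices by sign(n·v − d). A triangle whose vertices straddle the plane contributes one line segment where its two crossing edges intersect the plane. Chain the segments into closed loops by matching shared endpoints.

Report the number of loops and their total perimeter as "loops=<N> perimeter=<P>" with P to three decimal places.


loops=1 perimeter=5.216

Straddling triangles (6 of 18):
  (v7,v0,v8) [++-] → (-0.851288, -1.4745, 0)–(-1.17933, -1.4745, 0)  len=0.3280
  (v7,v8,v2) [+-+] → (-1.17933, -1.4745, 0)–(-0.851288, -1.4745, 0.438467)  len=0.5476
  (v8,v0,v9) [-+-] → (-0.851288, -1.4745, 0)–(0.26, -1.4745, 0)  len=1.1113
  (v8,v9,v2) [--+] → (0.26, -1.4745, 0.77516)–(-0.851288, -1.4745, 0.438467)  len=1.1612
  (v9,v0,v10) [-++] → (0.26, -1.4745, 0)–(1.1485, -1.4745, 0)  len=0.8885
  (v9,v10,v2) [-++] → (1.1485, -1.4745, 0)–(0.26, -1.4745, 0.77516)  len=1.1791

Chained into 1 loop(s):
  loop 1: 6 segments, perimeter = 5.2157
Total perimeter = 5.216
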